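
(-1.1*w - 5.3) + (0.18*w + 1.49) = -0.92*w - 3.81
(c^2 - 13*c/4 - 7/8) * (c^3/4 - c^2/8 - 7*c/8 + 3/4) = c^5/4 - 15*c^4/16 - 11*c^3/16 + 237*c^2/64 - 107*c/64 - 21/32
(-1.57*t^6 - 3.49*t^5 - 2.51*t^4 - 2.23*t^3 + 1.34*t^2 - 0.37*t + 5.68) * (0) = 0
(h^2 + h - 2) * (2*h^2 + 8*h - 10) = 2*h^4 + 10*h^3 - 6*h^2 - 26*h + 20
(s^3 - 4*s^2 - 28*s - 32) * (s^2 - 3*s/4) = s^5 - 19*s^4/4 - 25*s^3 - 11*s^2 + 24*s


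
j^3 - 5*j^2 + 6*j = j*(j - 3)*(j - 2)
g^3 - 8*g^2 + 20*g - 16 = (g - 4)*(g - 2)^2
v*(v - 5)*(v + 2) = v^3 - 3*v^2 - 10*v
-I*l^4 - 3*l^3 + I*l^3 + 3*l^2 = l^2*(l - 3*I)*(-I*l + I)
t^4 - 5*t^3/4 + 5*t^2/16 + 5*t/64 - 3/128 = (t - 3/4)*(t - 1/2)*(t - 1/4)*(t + 1/4)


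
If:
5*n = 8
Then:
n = 8/5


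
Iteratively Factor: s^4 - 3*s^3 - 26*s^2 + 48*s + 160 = (s - 5)*(s^3 + 2*s^2 - 16*s - 32) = (s - 5)*(s - 4)*(s^2 + 6*s + 8) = (s - 5)*(s - 4)*(s + 2)*(s + 4)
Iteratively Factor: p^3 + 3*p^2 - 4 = (p + 2)*(p^2 + p - 2) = (p - 1)*(p + 2)*(p + 2)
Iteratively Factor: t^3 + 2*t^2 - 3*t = (t)*(t^2 + 2*t - 3) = t*(t - 1)*(t + 3)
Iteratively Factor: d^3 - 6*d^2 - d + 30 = (d + 2)*(d^2 - 8*d + 15) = (d - 5)*(d + 2)*(d - 3)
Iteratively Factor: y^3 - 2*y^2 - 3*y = (y - 3)*(y^2 + y) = y*(y - 3)*(y + 1)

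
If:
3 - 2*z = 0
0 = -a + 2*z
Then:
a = 3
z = 3/2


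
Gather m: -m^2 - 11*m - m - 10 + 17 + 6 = -m^2 - 12*m + 13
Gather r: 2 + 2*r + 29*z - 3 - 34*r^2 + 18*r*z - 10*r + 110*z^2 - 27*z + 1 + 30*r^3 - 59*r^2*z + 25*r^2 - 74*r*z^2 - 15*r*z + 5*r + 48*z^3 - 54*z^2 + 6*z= 30*r^3 + r^2*(-59*z - 9) + r*(-74*z^2 + 3*z - 3) + 48*z^3 + 56*z^2 + 8*z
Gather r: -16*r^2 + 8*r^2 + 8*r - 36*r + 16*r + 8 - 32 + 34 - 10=-8*r^2 - 12*r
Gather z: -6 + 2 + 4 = 0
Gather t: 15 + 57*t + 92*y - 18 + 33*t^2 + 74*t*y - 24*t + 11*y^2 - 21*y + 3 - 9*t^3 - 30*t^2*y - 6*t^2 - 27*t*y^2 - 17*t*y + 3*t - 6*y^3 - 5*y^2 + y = -9*t^3 + t^2*(27 - 30*y) + t*(-27*y^2 + 57*y + 36) - 6*y^3 + 6*y^2 + 72*y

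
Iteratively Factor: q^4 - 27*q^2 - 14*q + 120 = (q - 2)*(q^3 + 2*q^2 - 23*q - 60) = (q - 2)*(q + 4)*(q^2 - 2*q - 15) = (q - 2)*(q + 3)*(q + 4)*(q - 5)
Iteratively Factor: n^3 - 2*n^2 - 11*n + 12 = (n + 3)*(n^2 - 5*n + 4) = (n - 1)*(n + 3)*(n - 4)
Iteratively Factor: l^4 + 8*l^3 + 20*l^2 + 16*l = (l)*(l^3 + 8*l^2 + 20*l + 16) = l*(l + 4)*(l^2 + 4*l + 4) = l*(l + 2)*(l + 4)*(l + 2)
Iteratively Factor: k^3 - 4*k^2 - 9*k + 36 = (k - 3)*(k^2 - k - 12) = (k - 3)*(k + 3)*(k - 4)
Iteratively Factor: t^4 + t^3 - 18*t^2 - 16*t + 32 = (t - 4)*(t^3 + 5*t^2 + 2*t - 8) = (t - 4)*(t + 4)*(t^2 + t - 2) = (t - 4)*(t + 2)*(t + 4)*(t - 1)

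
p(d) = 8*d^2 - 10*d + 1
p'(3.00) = 38.00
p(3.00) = 43.00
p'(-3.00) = -58.00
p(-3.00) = 103.00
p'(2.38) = 28.08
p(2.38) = 22.52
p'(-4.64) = -84.24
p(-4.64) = 219.64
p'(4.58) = 63.28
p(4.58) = 123.01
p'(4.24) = 57.84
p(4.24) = 102.42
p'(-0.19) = -13.04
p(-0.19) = 3.19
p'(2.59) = 31.44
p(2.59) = 28.76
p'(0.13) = -7.92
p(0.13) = -0.16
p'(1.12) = 7.92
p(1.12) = -0.16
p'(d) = 16*d - 10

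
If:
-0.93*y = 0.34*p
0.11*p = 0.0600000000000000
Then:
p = 0.55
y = -0.20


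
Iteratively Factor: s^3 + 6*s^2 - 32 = (s + 4)*(s^2 + 2*s - 8) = (s + 4)^2*(s - 2)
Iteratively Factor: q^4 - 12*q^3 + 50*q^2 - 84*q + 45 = (q - 1)*(q^3 - 11*q^2 + 39*q - 45) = (q - 3)*(q - 1)*(q^2 - 8*q + 15) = (q - 3)^2*(q - 1)*(q - 5)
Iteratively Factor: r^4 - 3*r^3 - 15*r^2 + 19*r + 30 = (r + 3)*(r^3 - 6*r^2 + 3*r + 10) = (r + 1)*(r + 3)*(r^2 - 7*r + 10) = (r - 5)*(r + 1)*(r + 3)*(r - 2)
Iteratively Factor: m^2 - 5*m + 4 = (m - 1)*(m - 4)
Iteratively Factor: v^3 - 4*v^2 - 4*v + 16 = (v - 2)*(v^2 - 2*v - 8) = (v - 4)*(v - 2)*(v + 2)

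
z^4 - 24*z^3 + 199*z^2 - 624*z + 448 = (z - 8)^2*(z - 7)*(z - 1)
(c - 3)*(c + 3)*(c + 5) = c^3 + 5*c^2 - 9*c - 45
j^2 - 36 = (j - 6)*(j + 6)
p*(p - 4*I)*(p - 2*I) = p^3 - 6*I*p^2 - 8*p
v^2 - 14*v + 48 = (v - 8)*(v - 6)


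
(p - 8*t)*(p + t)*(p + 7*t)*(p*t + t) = p^4*t + p^3*t - 57*p^2*t^3 - 56*p*t^4 - 57*p*t^3 - 56*t^4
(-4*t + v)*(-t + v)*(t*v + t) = 4*t^3*v + 4*t^3 - 5*t^2*v^2 - 5*t^2*v + t*v^3 + t*v^2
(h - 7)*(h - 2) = h^2 - 9*h + 14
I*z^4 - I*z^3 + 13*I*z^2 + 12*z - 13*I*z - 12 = (z - 3*I)*(z - I)*(z + 4*I)*(I*z - I)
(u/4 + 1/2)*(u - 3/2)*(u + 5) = u^3/4 + 11*u^2/8 - u/8 - 15/4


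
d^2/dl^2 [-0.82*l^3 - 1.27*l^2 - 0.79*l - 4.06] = -4.92*l - 2.54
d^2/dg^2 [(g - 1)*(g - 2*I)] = 2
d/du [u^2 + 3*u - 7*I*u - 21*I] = 2*u + 3 - 7*I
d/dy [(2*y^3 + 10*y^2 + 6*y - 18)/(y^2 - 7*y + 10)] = 2*(y^4 - 14*y^3 - 8*y^2 + 118*y - 33)/(y^4 - 14*y^3 + 69*y^2 - 140*y + 100)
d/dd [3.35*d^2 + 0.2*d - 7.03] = 6.7*d + 0.2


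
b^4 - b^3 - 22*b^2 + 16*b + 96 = (b - 4)*(b - 3)*(b + 2)*(b + 4)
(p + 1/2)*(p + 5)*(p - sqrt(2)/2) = p^3 - sqrt(2)*p^2/2 + 11*p^2/2 - 11*sqrt(2)*p/4 + 5*p/2 - 5*sqrt(2)/4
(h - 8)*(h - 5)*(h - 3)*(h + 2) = h^4 - 14*h^3 + 47*h^2 + 38*h - 240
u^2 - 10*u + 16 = (u - 8)*(u - 2)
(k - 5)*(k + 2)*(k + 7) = k^3 + 4*k^2 - 31*k - 70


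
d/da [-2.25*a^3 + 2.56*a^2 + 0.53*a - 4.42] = -6.75*a^2 + 5.12*a + 0.53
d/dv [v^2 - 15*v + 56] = 2*v - 15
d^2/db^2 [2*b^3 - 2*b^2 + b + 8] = 12*b - 4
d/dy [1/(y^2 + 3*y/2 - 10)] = 2*(-4*y - 3)/(2*y^2 + 3*y - 20)^2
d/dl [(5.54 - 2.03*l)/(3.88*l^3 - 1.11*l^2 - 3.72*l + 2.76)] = (15.7528*l^3 - 66.7389*l^2 + 12.2988*l + 15.006)/(15.0544*l^6 - 8.6136*l^5 - 27.6351*l^4 + 29.676*l^3 + 7.7112*l^2 - 20.5344*l + 7.6176)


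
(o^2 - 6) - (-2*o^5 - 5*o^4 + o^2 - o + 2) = 2*o^5 + 5*o^4 + o - 8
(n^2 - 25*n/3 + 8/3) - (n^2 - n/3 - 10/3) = 6 - 8*n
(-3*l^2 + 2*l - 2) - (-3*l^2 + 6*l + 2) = -4*l - 4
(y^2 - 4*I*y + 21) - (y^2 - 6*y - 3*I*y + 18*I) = 6*y - I*y + 21 - 18*I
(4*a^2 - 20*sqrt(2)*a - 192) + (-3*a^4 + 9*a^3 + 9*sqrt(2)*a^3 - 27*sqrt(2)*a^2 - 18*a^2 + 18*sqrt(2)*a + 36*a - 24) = -3*a^4 + 9*a^3 + 9*sqrt(2)*a^3 - 27*sqrt(2)*a^2 - 14*a^2 - 2*sqrt(2)*a + 36*a - 216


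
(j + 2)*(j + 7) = j^2 + 9*j + 14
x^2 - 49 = (x - 7)*(x + 7)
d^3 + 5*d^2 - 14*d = d*(d - 2)*(d + 7)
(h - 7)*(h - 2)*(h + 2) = h^3 - 7*h^2 - 4*h + 28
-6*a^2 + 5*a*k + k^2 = (-a + k)*(6*a + k)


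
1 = 1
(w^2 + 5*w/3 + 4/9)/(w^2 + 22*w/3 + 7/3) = (w + 4/3)/(w + 7)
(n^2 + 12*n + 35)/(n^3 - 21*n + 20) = (n + 7)/(n^2 - 5*n + 4)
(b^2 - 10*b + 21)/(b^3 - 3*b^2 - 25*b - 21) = (b - 3)/(b^2 + 4*b + 3)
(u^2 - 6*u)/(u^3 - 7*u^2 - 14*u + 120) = u/(u^2 - u - 20)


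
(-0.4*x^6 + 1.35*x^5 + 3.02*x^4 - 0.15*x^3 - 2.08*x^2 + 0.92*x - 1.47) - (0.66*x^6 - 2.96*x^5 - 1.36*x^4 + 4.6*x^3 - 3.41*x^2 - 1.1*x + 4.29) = -1.06*x^6 + 4.31*x^5 + 4.38*x^4 - 4.75*x^3 + 1.33*x^2 + 2.02*x - 5.76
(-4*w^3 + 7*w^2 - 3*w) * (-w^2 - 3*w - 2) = 4*w^5 + 5*w^4 - 10*w^3 - 5*w^2 + 6*w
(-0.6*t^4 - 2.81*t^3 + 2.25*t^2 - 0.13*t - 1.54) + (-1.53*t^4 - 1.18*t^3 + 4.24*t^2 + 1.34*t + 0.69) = -2.13*t^4 - 3.99*t^3 + 6.49*t^2 + 1.21*t - 0.85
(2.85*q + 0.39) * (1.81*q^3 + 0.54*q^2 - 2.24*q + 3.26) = 5.1585*q^4 + 2.2449*q^3 - 6.1734*q^2 + 8.4174*q + 1.2714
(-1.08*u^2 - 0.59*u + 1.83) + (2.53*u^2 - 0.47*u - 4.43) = 1.45*u^2 - 1.06*u - 2.6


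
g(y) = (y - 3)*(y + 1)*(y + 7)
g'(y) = (y - 3)*(y + 1) + (y - 3)*(y + 7) + (y + 1)*(y + 7) = 3*y^2 + 10*y - 17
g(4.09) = 61.53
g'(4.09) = 74.08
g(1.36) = -32.36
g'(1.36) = 2.15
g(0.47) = -27.78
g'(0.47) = -11.64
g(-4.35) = 65.25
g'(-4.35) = -3.73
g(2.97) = -1.19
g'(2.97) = 39.16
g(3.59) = 28.68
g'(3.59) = 57.56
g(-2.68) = 41.22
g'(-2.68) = -22.25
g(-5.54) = 56.61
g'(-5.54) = 19.67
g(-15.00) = -2016.00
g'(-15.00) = 508.00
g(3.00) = 0.00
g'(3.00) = 40.00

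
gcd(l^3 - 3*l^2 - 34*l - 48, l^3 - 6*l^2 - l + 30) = l + 2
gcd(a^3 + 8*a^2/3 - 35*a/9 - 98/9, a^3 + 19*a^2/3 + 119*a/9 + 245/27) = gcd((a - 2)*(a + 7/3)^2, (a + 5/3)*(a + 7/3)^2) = a^2 + 14*a/3 + 49/9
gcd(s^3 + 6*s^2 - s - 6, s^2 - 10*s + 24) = 1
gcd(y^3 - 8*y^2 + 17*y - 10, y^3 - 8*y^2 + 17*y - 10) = y^3 - 8*y^2 + 17*y - 10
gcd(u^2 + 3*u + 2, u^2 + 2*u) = u + 2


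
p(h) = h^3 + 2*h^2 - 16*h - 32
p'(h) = 3*h^2 + 4*h - 16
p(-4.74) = -17.72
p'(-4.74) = 32.44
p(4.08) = 3.93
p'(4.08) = 50.26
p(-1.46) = -7.49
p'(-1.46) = -15.45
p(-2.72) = 6.19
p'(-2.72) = -4.68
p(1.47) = -48.02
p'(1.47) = -3.64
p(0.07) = -33.11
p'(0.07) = -15.71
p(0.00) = -32.00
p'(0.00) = -16.00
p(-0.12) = -30.05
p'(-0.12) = -16.44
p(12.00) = 1792.00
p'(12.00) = 464.00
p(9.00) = 715.00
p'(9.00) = 263.00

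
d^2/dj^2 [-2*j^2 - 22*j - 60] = -4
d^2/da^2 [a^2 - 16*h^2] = 2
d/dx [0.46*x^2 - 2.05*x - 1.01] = 0.92*x - 2.05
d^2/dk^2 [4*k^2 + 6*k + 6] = 8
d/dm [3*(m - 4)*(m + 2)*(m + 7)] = 9*m^2 + 30*m - 66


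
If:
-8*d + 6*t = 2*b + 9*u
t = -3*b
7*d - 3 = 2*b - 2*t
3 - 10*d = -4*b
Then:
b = -9/52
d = 3/13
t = 27/52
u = 7/39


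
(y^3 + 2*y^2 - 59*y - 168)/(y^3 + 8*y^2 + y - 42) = (y - 8)/(y - 2)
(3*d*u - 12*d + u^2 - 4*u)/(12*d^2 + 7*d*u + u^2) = (u - 4)/(4*d + u)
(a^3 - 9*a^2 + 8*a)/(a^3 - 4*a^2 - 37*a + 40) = a/(a + 5)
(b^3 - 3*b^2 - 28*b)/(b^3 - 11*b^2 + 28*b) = (b + 4)/(b - 4)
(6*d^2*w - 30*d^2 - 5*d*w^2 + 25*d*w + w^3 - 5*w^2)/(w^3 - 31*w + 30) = (6*d^2 - 5*d*w + w^2)/(w^2 + 5*w - 6)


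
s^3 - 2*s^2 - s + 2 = (s - 2)*(s - 1)*(s + 1)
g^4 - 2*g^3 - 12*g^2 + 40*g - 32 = (g - 2)^3*(g + 4)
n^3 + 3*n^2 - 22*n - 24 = (n - 4)*(n + 1)*(n + 6)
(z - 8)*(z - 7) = z^2 - 15*z + 56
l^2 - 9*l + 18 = (l - 6)*(l - 3)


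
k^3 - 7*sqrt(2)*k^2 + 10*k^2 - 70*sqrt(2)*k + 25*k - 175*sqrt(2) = (k + 5)^2*(k - 7*sqrt(2))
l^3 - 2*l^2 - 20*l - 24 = (l - 6)*(l + 2)^2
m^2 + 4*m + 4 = (m + 2)^2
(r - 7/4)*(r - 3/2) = r^2 - 13*r/4 + 21/8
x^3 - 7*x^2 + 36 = (x - 6)*(x - 3)*(x + 2)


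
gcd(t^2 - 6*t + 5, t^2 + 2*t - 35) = t - 5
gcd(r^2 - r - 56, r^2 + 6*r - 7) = r + 7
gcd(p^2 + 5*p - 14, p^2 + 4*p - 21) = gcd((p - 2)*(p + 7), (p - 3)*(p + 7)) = p + 7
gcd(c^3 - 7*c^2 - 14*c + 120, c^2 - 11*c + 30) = c^2 - 11*c + 30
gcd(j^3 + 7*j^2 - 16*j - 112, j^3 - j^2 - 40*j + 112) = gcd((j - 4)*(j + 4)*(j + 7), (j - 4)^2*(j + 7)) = j^2 + 3*j - 28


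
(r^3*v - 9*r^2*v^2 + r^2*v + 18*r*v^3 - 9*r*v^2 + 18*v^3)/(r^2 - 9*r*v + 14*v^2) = v*(r^3 - 9*r^2*v + r^2 + 18*r*v^2 - 9*r*v + 18*v^2)/(r^2 - 9*r*v + 14*v^2)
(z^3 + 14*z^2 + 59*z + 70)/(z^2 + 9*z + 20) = (z^2 + 9*z + 14)/(z + 4)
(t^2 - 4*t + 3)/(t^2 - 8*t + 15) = (t - 1)/(t - 5)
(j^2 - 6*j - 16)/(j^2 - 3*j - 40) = (j + 2)/(j + 5)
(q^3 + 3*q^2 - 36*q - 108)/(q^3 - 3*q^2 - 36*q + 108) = (q + 3)/(q - 3)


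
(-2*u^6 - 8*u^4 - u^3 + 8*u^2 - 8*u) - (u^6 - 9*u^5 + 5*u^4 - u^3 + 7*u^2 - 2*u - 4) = -3*u^6 + 9*u^5 - 13*u^4 + u^2 - 6*u + 4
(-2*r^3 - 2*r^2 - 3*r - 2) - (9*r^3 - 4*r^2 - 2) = -11*r^3 + 2*r^2 - 3*r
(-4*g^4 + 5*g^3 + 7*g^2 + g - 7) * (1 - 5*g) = 20*g^5 - 29*g^4 - 30*g^3 + 2*g^2 + 36*g - 7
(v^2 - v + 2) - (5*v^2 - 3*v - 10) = -4*v^2 + 2*v + 12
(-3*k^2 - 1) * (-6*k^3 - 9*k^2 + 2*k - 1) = 18*k^5 + 27*k^4 + 12*k^2 - 2*k + 1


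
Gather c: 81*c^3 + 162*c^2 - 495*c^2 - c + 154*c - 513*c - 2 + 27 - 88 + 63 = 81*c^3 - 333*c^2 - 360*c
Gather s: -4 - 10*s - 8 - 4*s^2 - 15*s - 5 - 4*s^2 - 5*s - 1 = -8*s^2 - 30*s - 18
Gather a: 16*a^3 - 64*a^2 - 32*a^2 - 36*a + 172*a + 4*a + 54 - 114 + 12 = 16*a^3 - 96*a^2 + 140*a - 48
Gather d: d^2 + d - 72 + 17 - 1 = d^2 + d - 56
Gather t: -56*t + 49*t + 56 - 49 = 7 - 7*t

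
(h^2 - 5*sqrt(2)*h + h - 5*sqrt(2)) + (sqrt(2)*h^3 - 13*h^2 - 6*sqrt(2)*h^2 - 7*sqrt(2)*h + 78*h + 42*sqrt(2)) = sqrt(2)*h^3 - 12*h^2 - 6*sqrt(2)*h^2 - 12*sqrt(2)*h + 79*h + 37*sqrt(2)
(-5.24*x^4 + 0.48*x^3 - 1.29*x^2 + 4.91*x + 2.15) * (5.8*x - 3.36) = -30.392*x^5 + 20.3904*x^4 - 9.0948*x^3 + 32.8124*x^2 - 4.0276*x - 7.224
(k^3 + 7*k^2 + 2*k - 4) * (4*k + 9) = 4*k^4 + 37*k^3 + 71*k^2 + 2*k - 36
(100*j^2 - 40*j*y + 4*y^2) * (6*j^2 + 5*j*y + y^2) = 600*j^4 + 260*j^3*y - 76*j^2*y^2 - 20*j*y^3 + 4*y^4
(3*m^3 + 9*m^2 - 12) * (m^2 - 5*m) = 3*m^5 - 6*m^4 - 45*m^3 - 12*m^2 + 60*m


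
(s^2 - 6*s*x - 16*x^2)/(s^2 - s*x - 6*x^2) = (-s + 8*x)/(-s + 3*x)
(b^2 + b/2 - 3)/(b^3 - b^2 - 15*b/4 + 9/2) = 2/(2*b - 3)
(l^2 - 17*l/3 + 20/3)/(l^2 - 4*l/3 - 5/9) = 3*(l - 4)/(3*l + 1)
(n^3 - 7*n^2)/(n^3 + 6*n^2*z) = (n - 7)/(n + 6*z)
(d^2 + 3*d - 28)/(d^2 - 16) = (d + 7)/(d + 4)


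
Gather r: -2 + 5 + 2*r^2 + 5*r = 2*r^2 + 5*r + 3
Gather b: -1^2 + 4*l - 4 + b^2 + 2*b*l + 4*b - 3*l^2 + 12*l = b^2 + b*(2*l + 4) - 3*l^2 + 16*l - 5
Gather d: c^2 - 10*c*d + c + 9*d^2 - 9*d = c^2 + c + 9*d^2 + d*(-10*c - 9)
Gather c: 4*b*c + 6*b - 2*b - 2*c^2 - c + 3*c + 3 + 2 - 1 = 4*b - 2*c^2 + c*(4*b + 2) + 4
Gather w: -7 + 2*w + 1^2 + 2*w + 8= 4*w + 2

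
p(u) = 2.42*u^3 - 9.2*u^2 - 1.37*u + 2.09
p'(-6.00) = 370.39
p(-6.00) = -843.61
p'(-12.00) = 1264.87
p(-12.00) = -5488.03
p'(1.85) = -10.56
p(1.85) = -16.61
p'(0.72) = -10.85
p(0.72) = -2.76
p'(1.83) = -10.73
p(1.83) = -16.40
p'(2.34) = -4.67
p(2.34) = -20.48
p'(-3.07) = 123.54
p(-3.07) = -150.43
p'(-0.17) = 1.97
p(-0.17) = 2.05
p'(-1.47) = 41.37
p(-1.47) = -23.46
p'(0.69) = -10.61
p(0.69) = -2.44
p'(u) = 7.26*u^2 - 18.4*u - 1.37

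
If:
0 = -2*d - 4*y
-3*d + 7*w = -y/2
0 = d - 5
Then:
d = 5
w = 65/28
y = -5/2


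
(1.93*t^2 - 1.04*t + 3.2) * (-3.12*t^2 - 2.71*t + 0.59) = -6.0216*t^4 - 1.9855*t^3 - 6.0269*t^2 - 9.2856*t + 1.888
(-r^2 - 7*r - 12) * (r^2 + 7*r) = -r^4 - 14*r^3 - 61*r^2 - 84*r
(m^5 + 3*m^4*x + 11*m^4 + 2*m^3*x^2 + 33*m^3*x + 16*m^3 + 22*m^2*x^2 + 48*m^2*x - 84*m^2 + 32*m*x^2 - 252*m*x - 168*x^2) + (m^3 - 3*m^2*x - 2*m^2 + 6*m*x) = m^5 + 3*m^4*x + 11*m^4 + 2*m^3*x^2 + 33*m^3*x + 17*m^3 + 22*m^2*x^2 + 45*m^2*x - 86*m^2 + 32*m*x^2 - 246*m*x - 168*x^2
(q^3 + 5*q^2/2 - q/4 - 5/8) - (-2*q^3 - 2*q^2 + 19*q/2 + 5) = 3*q^3 + 9*q^2/2 - 39*q/4 - 45/8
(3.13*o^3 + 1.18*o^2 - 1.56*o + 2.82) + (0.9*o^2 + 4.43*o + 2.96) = 3.13*o^3 + 2.08*o^2 + 2.87*o + 5.78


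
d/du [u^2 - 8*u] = 2*u - 8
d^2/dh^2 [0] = 0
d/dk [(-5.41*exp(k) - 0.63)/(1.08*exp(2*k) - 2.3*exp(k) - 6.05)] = (5.8428*exp(2*k) + 1.3608*exp(k) + 31.2815)*exp(k)/(1.1664*exp(4*k) - 4.968*exp(3*k) - 7.778*exp(2*k) + 27.83*exp(k) + 36.6025)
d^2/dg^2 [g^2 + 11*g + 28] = 2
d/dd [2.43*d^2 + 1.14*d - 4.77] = 4.86*d + 1.14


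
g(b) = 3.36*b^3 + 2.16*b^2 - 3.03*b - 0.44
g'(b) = 10.08*b^2 + 4.32*b - 3.03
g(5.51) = 610.52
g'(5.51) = 326.80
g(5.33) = 553.54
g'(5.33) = 306.36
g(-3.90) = -155.08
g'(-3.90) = 133.44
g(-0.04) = -0.32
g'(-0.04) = -3.19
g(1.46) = 10.20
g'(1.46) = 24.76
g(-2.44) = -29.00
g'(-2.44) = 46.44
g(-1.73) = -6.13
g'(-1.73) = 19.66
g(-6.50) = -812.22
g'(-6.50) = 394.77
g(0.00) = -0.44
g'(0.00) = -3.03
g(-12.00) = -5459.12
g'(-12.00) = 1396.65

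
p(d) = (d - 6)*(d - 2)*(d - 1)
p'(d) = (d - 6)*(d - 2) + (d - 6)*(d - 1) + (d - 2)*(d - 1) = 3*d^2 - 18*d + 20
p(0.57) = -3.34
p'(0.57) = 10.71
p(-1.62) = -72.27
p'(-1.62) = 57.03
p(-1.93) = -91.31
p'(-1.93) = 65.91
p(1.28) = 0.95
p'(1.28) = 1.88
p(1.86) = 0.50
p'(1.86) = -3.10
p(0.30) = -6.78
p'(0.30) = 14.87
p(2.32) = -1.55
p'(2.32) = -5.61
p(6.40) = 9.50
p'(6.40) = 27.68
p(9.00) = 168.00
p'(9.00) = 101.00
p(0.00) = -12.00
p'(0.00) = 20.00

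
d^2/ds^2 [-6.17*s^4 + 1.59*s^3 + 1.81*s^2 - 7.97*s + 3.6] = -74.04*s^2 + 9.54*s + 3.62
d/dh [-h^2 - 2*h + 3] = -2*h - 2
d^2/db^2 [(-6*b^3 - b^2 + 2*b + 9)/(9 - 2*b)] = 6*(8*b^3 - 108*b^2 + 486*b + 3)/(8*b^3 - 108*b^2 + 486*b - 729)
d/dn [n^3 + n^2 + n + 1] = 3*n^2 + 2*n + 1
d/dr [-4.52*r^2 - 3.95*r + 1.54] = -9.04*r - 3.95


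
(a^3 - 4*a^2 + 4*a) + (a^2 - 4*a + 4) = a^3 - 3*a^2 + 4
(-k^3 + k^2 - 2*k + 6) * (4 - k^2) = k^5 - k^4 - 2*k^3 - 2*k^2 - 8*k + 24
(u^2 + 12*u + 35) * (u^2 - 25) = u^4 + 12*u^3 + 10*u^2 - 300*u - 875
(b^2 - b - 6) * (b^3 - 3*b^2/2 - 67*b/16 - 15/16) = b^5 - 5*b^4/2 - 139*b^3/16 + 49*b^2/4 + 417*b/16 + 45/8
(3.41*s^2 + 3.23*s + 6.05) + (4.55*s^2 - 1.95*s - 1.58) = 7.96*s^2 + 1.28*s + 4.47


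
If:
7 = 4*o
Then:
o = 7/4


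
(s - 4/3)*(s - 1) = s^2 - 7*s/3 + 4/3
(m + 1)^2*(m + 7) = m^3 + 9*m^2 + 15*m + 7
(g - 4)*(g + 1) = g^2 - 3*g - 4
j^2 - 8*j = j*(j - 8)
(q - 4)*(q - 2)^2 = q^3 - 8*q^2 + 20*q - 16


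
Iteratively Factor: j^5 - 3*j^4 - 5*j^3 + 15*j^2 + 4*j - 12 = (j + 2)*(j^4 - 5*j^3 + 5*j^2 + 5*j - 6) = (j - 1)*(j + 2)*(j^3 - 4*j^2 + j + 6) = (j - 3)*(j - 1)*(j + 2)*(j^2 - j - 2) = (j - 3)*(j - 1)*(j + 1)*(j + 2)*(j - 2)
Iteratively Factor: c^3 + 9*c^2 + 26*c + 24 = (c + 3)*(c^2 + 6*c + 8) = (c + 3)*(c + 4)*(c + 2)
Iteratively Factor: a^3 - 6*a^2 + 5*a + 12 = (a + 1)*(a^2 - 7*a + 12) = (a - 4)*(a + 1)*(a - 3)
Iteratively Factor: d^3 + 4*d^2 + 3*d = (d + 3)*(d^2 + d) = d*(d + 3)*(d + 1)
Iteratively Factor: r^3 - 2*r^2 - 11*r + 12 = (r - 1)*(r^2 - r - 12) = (r - 4)*(r - 1)*(r + 3)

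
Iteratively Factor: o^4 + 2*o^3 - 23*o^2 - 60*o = (o)*(o^3 + 2*o^2 - 23*o - 60) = o*(o + 3)*(o^2 - o - 20) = o*(o + 3)*(o + 4)*(o - 5)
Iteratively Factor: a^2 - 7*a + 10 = (a - 5)*(a - 2)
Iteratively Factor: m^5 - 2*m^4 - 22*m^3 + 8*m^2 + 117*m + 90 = (m + 3)*(m^4 - 5*m^3 - 7*m^2 + 29*m + 30) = (m + 1)*(m + 3)*(m^3 - 6*m^2 - m + 30) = (m + 1)*(m + 2)*(m + 3)*(m^2 - 8*m + 15) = (m - 5)*(m + 1)*(m + 2)*(m + 3)*(m - 3)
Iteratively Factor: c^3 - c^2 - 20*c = (c)*(c^2 - c - 20) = c*(c + 4)*(c - 5)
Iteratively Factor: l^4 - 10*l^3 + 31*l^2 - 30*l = (l)*(l^3 - 10*l^2 + 31*l - 30) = l*(l - 5)*(l^2 - 5*l + 6) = l*(l - 5)*(l - 2)*(l - 3)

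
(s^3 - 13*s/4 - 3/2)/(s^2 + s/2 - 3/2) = (s^2 - 3*s/2 - 1)/(s - 1)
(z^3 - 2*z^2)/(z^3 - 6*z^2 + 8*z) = z/(z - 4)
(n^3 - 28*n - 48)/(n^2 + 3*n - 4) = (n^2 - 4*n - 12)/(n - 1)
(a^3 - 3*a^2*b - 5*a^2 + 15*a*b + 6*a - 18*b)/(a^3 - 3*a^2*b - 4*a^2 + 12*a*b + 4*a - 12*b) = (a - 3)/(a - 2)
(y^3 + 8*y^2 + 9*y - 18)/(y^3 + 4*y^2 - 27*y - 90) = (y - 1)/(y - 5)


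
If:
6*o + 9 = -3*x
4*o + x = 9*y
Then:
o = 9*y/2 + 3/2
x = -9*y - 6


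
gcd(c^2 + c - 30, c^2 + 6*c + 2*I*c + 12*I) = c + 6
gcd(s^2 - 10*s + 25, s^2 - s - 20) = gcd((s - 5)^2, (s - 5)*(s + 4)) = s - 5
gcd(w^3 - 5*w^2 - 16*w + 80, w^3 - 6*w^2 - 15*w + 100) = w^2 - w - 20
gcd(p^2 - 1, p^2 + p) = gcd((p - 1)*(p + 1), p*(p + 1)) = p + 1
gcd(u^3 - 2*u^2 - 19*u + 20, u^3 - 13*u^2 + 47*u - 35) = u^2 - 6*u + 5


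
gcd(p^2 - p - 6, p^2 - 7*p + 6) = 1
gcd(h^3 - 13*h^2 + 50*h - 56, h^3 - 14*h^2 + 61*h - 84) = h^2 - 11*h + 28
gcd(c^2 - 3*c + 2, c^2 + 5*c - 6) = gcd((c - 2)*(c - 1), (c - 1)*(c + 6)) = c - 1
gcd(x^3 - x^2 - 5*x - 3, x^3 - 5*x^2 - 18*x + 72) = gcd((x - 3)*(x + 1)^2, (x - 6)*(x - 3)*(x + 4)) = x - 3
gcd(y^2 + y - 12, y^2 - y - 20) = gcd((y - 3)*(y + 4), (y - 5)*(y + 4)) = y + 4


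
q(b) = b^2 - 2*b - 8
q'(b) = 2*b - 2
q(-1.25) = -3.94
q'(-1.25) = -4.50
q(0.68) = -8.90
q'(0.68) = -0.64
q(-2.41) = 2.63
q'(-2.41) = -6.82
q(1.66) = -8.56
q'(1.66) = 1.32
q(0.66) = -8.88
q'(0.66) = -0.68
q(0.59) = -8.83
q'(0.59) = -0.82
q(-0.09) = -7.81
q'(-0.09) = -2.18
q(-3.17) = 8.39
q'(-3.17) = -8.34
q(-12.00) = 160.00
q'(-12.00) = -26.00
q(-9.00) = 91.00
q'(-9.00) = -20.00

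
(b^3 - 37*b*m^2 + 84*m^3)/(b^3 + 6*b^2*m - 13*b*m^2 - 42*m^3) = (b - 4*m)/(b + 2*m)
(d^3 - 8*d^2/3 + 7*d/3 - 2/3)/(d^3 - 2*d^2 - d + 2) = (d^2 - 5*d/3 + 2/3)/(d^2 - d - 2)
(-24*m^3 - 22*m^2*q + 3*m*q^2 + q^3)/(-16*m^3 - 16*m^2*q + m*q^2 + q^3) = (6*m + q)/(4*m + q)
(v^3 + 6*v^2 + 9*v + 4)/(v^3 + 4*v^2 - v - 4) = (v + 1)/(v - 1)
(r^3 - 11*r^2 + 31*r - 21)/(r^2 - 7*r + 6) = (r^2 - 10*r + 21)/(r - 6)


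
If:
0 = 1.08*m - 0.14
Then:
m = 0.13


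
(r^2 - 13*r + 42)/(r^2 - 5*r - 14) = (r - 6)/(r + 2)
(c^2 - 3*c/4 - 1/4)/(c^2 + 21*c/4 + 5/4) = (c - 1)/(c + 5)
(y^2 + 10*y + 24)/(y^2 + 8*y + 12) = (y + 4)/(y + 2)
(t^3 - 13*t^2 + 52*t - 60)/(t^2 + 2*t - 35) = (t^2 - 8*t + 12)/(t + 7)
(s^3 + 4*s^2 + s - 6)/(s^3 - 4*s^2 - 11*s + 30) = (s^2 + s - 2)/(s^2 - 7*s + 10)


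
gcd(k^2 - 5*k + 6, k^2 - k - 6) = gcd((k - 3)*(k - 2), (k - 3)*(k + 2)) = k - 3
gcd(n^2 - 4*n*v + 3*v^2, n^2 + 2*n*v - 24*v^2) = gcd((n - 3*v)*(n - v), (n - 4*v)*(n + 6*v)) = 1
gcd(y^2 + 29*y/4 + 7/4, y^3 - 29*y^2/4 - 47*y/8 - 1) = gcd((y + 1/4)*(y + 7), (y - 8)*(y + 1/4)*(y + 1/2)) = y + 1/4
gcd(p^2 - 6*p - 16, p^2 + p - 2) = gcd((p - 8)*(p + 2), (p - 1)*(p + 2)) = p + 2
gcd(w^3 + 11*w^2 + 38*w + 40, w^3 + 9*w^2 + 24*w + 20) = w^2 + 7*w + 10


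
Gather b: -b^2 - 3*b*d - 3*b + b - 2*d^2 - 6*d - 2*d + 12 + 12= -b^2 + b*(-3*d - 2) - 2*d^2 - 8*d + 24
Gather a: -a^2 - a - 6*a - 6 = -a^2 - 7*a - 6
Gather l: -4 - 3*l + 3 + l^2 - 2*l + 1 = l^2 - 5*l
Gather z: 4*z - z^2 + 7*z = -z^2 + 11*z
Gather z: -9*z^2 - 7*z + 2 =-9*z^2 - 7*z + 2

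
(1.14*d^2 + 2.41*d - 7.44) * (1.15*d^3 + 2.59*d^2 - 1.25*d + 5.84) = 1.311*d^5 + 5.7241*d^4 - 3.7391*d^3 - 15.6245*d^2 + 23.3744*d - 43.4496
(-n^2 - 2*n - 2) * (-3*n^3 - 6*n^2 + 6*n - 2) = 3*n^5 + 12*n^4 + 12*n^3 + 2*n^2 - 8*n + 4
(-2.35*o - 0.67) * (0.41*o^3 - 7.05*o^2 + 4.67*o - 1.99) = -0.9635*o^4 + 16.2928*o^3 - 6.251*o^2 + 1.5476*o + 1.3333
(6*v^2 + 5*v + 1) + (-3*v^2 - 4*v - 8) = 3*v^2 + v - 7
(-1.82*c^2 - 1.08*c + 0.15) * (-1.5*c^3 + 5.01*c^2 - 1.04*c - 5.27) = 2.73*c^5 - 7.4982*c^4 - 3.743*c^3 + 11.4661*c^2 + 5.5356*c - 0.7905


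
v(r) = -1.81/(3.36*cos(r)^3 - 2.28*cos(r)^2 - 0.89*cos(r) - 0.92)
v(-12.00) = 1.42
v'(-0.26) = 2.49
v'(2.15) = -2.52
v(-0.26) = 2.06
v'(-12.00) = -1.46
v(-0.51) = 1.51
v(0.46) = 1.60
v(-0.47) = 1.58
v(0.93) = 1.17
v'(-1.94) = 3.14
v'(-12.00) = -1.46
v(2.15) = 1.09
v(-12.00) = 1.42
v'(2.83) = -0.28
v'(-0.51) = 1.72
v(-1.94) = 1.72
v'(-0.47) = 1.91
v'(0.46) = -1.96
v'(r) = -1.81*(10.08*sin(r)*cos(r)^2 - 4.56*sin(r)*cos(r) - 0.89*sin(r))/(3.36*cos(r)^3 - 2.28*cos(r)^2 - 0.89*cos(r) - 0.92)^2 = (-18.2448*cos(r)^2 + 8.2536*cos(r) + 1.6109)*sin(r)/(-3.36*cos(r)^3 + 2.28*cos(r)^2 + 0.89*cos(r) + 0.92)^2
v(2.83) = 0.36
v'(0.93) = 0.01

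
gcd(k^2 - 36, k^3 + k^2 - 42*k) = k - 6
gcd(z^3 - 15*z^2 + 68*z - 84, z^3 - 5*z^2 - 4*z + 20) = z - 2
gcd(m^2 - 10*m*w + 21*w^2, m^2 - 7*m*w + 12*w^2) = -m + 3*w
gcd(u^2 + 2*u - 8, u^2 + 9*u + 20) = u + 4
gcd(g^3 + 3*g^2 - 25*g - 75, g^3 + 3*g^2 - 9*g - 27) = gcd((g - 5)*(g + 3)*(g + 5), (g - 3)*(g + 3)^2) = g + 3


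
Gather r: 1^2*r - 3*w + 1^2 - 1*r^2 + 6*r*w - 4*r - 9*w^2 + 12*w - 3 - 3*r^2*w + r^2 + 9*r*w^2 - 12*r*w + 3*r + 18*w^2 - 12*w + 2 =-3*r^2*w + r*(9*w^2 - 6*w) + 9*w^2 - 3*w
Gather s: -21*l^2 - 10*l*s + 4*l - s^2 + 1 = -21*l^2 - 10*l*s + 4*l - s^2 + 1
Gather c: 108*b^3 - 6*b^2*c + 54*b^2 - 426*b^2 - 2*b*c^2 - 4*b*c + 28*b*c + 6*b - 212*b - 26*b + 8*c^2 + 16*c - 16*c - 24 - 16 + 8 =108*b^3 - 372*b^2 - 232*b + c^2*(8 - 2*b) + c*(-6*b^2 + 24*b) - 32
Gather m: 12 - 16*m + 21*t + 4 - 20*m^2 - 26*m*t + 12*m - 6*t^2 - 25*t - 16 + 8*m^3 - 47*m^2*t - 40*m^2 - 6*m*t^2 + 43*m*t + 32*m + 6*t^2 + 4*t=8*m^3 + m^2*(-47*t - 60) + m*(-6*t^2 + 17*t + 28)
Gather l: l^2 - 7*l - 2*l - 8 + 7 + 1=l^2 - 9*l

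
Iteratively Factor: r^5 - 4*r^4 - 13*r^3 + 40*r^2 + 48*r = (r)*(r^4 - 4*r^3 - 13*r^2 + 40*r + 48) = r*(r + 3)*(r^3 - 7*r^2 + 8*r + 16) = r*(r - 4)*(r + 3)*(r^2 - 3*r - 4) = r*(r - 4)*(r + 1)*(r + 3)*(r - 4)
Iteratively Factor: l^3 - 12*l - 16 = (l + 2)*(l^2 - 2*l - 8) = (l - 4)*(l + 2)*(l + 2)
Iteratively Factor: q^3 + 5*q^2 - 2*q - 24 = (q + 4)*(q^2 + q - 6) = (q + 3)*(q + 4)*(q - 2)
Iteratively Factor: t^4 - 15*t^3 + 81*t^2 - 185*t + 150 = (t - 3)*(t^3 - 12*t^2 + 45*t - 50) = (t - 5)*(t - 3)*(t^2 - 7*t + 10) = (t - 5)*(t - 3)*(t - 2)*(t - 5)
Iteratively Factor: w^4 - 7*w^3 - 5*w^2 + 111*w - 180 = (w - 3)*(w^3 - 4*w^2 - 17*w + 60) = (w - 3)*(w + 4)*(w^2 - 8*w + 15) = (w - 5)*(w - 3)*(w + 4)*(w - 3)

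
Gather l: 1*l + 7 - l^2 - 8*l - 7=-l^2 - 7*l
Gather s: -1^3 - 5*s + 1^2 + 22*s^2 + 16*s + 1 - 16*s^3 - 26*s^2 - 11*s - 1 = -16*s^3 - 4*s^2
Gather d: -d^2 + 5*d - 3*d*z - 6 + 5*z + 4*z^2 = -d^2 + d*(5 - 3*z) + 4*z^2 + 5*z - 6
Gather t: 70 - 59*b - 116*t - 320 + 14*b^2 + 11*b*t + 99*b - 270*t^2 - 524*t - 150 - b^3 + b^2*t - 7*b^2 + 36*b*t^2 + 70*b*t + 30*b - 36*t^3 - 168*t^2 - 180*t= -b^3 + 7*b^2 + 70*b - 36*t^3 + t^2*(36*b - 438) + t*(b^2 + 81*b - 820) - 400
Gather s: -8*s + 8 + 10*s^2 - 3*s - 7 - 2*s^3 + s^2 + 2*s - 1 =-2*s^3 + 11*s^2 - 9*s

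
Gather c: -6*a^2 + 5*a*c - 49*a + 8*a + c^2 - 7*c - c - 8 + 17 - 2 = -6*a^2 - 41*a + c^2 + c*(5*a - 8) + 7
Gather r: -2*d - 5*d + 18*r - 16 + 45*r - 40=-7*d + 63*r - 56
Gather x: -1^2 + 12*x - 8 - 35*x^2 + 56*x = -35*x^2 + 68*x - 9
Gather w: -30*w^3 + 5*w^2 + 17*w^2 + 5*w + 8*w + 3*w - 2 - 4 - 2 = -30*w^3 + 22*w^2 + 16*w - 8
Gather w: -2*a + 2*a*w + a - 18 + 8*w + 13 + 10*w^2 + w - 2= -a + 10*w^2 + w*(2*a + 9) - 7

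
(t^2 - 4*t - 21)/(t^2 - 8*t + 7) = (t + 3)/(t - 1)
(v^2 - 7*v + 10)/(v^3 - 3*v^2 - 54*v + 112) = (v - 5)/(v^2 - v - 56)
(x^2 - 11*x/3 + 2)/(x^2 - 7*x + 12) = (x - 2/3)/(x - 4)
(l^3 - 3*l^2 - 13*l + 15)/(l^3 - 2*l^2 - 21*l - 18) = (l^2 - 6*l + 5)/(l^2 - 5*l - 6)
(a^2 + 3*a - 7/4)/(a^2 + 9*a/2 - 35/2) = (4*a^2 + 12*a - 7)/(2*(2*a^2 + 9*a - 35))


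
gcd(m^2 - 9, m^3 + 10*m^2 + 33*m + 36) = m + 3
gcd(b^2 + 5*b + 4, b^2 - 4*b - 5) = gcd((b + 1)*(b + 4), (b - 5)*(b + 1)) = b + 1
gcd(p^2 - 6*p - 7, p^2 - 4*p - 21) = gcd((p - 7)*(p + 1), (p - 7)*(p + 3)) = p - 7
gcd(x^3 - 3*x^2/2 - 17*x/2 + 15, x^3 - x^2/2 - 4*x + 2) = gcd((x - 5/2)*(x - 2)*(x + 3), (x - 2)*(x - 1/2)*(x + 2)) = x - 2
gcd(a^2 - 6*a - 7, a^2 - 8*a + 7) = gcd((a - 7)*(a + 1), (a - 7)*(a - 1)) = a - 7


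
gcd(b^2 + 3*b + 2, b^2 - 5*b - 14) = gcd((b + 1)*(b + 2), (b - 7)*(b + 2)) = b + 2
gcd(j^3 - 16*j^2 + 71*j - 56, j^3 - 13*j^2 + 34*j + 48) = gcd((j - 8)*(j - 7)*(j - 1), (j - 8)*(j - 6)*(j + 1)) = j - 8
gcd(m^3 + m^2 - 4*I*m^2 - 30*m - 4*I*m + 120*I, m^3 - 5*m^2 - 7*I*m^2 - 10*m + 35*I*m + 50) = m - 5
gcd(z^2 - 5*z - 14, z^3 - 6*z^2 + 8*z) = 1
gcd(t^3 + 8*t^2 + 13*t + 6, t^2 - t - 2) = t + 1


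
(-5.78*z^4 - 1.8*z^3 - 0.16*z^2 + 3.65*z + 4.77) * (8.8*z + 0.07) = -50.864*z^5 - 16.2446*z^4 - 1.534*z^3 + 32.1088*z^2 + 42.2315*z + 0.3339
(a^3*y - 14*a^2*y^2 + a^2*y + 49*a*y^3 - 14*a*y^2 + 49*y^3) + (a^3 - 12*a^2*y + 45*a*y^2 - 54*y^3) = a^3*y + a^3 - 14*a^2*y^2 - 11*a^2*y + 49*a*y^3 + 31*a*y^2 - 5*y^3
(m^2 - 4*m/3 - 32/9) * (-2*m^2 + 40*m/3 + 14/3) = -2*m^4 + 16*m^3 - 6*m^2 - 1448*m/27 - 448/27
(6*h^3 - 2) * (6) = 36*h^3 - 12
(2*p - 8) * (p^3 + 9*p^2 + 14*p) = 2*p^4 + 10*p^3 - 44*p^2 - 112*p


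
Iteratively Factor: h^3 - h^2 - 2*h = (h)*(h^2 - h - 2) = h*(h - 2)*(h + 1)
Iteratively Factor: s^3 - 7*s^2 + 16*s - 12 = (s - 2)*(s^2 - 5*s + 6) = (s - 2)^2*(s - 3)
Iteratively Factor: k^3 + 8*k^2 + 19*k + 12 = (k + 1)*(k^2 + 7*k + 12) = (k + 1)*(k + 4)*(k + 3)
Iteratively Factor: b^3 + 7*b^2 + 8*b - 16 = (b + 4)*(b^2 + 3*b - 4) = (b + 4)^2*(b - 1)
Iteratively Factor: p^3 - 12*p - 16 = (p + 2)*(p^2 - 2*p - 8) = (p + 2)^2*(p - 4)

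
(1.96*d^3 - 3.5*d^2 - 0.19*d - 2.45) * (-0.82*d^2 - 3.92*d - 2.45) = -1.6072*d^5 - 4.8132*d^4 + 9.0738*d^3 + 11.3288*d^2 + 10.0695*d + 6.0025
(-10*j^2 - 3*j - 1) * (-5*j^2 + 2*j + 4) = 50*j^4 - 5*j^3 - 41*j^2 - 14*j - 4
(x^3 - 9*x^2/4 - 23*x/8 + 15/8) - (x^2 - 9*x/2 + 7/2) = x^3 - 13*x^2/4 + 13*x/8 - 13/8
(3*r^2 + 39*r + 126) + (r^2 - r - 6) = 4*r^2 + 38*r + 120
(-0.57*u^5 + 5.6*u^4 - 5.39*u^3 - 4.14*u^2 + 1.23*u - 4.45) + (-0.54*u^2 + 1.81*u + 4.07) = -0.57*u^5 + 5.6*u^4 - 5.39*u^3 - 4.68*u^2 + 3.04*u - 0.38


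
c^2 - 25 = (c - 5)*(c + 5)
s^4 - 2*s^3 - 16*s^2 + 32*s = s*(s - 4)*(s - 2)*(s + 4)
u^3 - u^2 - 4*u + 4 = (u - 2)*(u - 1)*(u + 2)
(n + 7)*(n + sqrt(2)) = n^2 + sqrt(2)*n + 7*n + 7*sqrt(2)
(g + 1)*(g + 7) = g^2 + 8*g + 7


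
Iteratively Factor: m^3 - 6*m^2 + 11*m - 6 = (m - 1)*(m^2 - 5*m + 6) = (m - 2)*(m - 1)*(m - 3)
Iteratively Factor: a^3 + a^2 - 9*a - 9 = (a + 1)*(a^2 - 9) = (a - 3)*(a + 1)*(a + 3)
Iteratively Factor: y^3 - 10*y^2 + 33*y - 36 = (y - 4)*(y^2 - 6*y + 9) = (y - 4)*(y - 3)*(y - 3)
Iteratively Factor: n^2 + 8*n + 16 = (n + 4)*(n + 4)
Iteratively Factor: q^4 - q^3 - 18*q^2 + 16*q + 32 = (q - 4)*(q^3 + 3*q^2 - 6*q - 8) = (q - 4)*(q - 2)*(q^2 + 5*q + 4) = (q - 4)*(q - 2)*(q + 1)*(q + 4)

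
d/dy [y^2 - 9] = 2*y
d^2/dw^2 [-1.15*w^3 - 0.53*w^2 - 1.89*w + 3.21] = -6.9*w - 1.06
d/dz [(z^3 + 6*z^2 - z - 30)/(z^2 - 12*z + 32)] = (z^4 - 24*z^3 + 25*z^2 + 444*z - 392)/(z^4 - 24*z^3 + 208*z^2 - 768*z + 1024)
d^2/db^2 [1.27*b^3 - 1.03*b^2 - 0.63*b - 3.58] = 7.62*b - 2.06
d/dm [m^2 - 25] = 2*m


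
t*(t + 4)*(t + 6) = t^3 + 10*t^2 + 24*t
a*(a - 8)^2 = a^3 - 16*a^2 + 64*a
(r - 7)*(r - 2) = r^2 - 9*r + 14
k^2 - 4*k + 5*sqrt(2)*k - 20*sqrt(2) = (k - 4)*(k + 5*sqrt(2))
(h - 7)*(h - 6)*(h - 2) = h^3 - 15*h^2 + 68*h - 84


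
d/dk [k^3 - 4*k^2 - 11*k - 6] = 3*k^2 - 8*k - 11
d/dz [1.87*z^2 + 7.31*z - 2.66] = 3.74*z + 7.31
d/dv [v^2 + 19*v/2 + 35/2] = 2*v + 19/2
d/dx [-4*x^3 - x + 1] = -12*x^2 - 1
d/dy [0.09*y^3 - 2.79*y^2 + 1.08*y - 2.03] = 0.27*y^2 - 5.58*y + 1.08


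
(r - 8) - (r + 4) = -12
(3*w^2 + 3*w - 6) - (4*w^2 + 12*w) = -w^2 - 9*w - 6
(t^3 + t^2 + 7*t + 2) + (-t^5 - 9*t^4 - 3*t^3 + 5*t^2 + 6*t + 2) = -t^5 - 9*t^4 - 2*t^3 + 6*t^2 + 13*t + 4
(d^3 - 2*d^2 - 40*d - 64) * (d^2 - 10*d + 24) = d^5 - 12*d^4 + 4*d^3 + 288*d^2 - 320*d - 1536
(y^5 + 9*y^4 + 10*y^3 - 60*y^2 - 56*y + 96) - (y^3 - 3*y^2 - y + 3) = y^5 + 9*y^4 + 9*y^3 - 57*y^2 - 55*y + 93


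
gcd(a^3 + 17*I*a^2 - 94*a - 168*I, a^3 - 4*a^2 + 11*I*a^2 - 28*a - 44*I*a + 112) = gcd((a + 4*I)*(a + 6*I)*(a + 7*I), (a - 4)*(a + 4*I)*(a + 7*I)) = a^2 + 11*I*a - 28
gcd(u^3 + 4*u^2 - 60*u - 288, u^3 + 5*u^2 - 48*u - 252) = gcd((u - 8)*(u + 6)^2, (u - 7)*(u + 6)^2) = u^2 + 12*u + 36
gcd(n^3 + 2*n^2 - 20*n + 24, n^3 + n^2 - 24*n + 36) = n^2 + 4*n - 12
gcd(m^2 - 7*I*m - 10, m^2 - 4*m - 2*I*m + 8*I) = m - 2*I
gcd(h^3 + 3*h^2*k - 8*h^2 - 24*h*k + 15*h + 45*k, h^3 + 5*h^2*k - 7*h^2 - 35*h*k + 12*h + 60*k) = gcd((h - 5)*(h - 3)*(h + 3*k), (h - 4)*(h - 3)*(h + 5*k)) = h - 3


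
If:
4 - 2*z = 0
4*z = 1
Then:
No Solution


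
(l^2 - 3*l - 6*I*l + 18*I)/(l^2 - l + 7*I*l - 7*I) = (l^2 - 3*l - 6*I*l + 18*I)/(l^2 - l + 7*I*l - 7*I)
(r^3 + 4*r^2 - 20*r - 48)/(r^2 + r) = (r^3 + 4*r^2 - 20*r - 48)/(r*(r + 1))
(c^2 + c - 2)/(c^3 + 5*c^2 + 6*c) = (c - 1)/(c*(c + 3))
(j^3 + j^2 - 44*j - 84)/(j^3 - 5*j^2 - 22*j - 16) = (j^2 - j - 42)/(j^2 - 7*j - 8)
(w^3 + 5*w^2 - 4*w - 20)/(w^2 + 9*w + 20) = (w^2 - 4)/(w + 4)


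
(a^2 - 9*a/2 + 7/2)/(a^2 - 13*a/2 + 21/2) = (a - 1)/(a - 3)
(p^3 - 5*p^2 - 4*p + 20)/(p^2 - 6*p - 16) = (p^2 - 7*p + 10)/(p - 8)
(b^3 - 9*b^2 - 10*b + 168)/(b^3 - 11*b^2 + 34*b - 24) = (b^2 - 3*b - 28)/(b^2 - 5*b + 4)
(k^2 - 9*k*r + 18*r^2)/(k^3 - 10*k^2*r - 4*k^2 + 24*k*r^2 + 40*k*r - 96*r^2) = (-k + 3*r)/(-k^2 + 4*k*r + 4*k - 16*r)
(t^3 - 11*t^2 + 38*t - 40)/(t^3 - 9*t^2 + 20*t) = (t - 2)/t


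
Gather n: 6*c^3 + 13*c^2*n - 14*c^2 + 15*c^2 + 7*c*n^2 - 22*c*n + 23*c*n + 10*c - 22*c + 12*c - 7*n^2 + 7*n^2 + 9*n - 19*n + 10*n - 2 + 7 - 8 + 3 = 6*c^3 + c^2 + 7*c*n^2 + n*(13*c^2 + c)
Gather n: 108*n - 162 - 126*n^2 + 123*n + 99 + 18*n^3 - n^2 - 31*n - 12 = 18*n^3 - 127*n^2 + 200*n - 75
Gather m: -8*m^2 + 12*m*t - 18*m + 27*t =-8*m^2 + m*(12*t - 18) + 27*t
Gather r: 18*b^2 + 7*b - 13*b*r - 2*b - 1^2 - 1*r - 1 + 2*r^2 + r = 18*b^2 - 13*b*r + 5*b + 2*r^2 - 2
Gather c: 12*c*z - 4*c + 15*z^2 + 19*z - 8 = c*(12*z - 4) + 15*z^2 + 19*z - 8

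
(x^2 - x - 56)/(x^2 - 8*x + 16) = (x^2 - x - 56)/(x^2 - 8*x + 16)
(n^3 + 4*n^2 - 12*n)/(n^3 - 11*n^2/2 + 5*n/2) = 2*(n^2 + 4*n - 12)/(2*n^2 - 11*n + 5)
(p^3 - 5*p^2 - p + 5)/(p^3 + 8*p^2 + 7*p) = (p^2 - 6*p + 5)/(p*(p + 7))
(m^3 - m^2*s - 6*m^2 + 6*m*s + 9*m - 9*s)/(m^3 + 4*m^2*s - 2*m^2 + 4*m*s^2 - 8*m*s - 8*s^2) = (m^3 - m^2*s - 6*m^2 + 6*m*s + 9*m - 9*s)/(m^3 + 4*m^2*s - 2*m^2 + 4*m*s^2 - 8*m*s - 8*s^2)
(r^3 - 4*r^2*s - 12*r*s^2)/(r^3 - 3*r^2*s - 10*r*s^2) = (r - 6*s)/(r - 5*s)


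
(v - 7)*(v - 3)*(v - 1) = v^3 - 11*v^2 + 31*v - 21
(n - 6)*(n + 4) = n^2 - 2*n - 24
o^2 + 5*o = o*(o + 5)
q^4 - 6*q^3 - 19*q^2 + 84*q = q*(q - 7)*(q - 3)*(q + 4)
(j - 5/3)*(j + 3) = j^2 + 4*j/3 - 5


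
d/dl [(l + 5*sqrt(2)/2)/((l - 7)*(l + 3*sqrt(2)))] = (2*(l - 7)*(l + 3*sqrt(2)) - (l - 7)*(2*l + 5*sqrt(2)) - (l + 3*sqrt(2))*(2*l + 5*sqrt(2)))/(2*(l - 7)^2*(l + 3*sqrt(2))^2)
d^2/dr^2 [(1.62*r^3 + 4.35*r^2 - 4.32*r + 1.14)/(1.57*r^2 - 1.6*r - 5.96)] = (-3.5527136788005e-15*r^5 + 1.4210854715202e-14*r^4 + 39.169392*r^3 + 353.772756*r^2 + 85.5492479999999*r + 418.600176)/(3.869893*r^6 - 11.83152*r^5 - 32.014812*r^4 + 85.73312*r^3 + 121.533936*r^2 - 170.50368*r - 211.708736)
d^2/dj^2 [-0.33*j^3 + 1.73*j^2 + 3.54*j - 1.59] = 3.46 - 1.98*j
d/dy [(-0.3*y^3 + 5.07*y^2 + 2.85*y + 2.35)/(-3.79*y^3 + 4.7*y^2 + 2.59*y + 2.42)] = (-4.44089209850063e-16*y^5 + 17.8053*y^4 + 20.049*y^3 + 24.2778*y^2 + 2.4488*y + 0.8105)/(14.3641*y^6 - 35.626*y^5 + 2.45780000000001*y^4 + 6.0024*y^3 + 29.4561*y^2 + 12.5356*y + 5.8564)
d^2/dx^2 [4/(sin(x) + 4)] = 4*(4*sin(x) + cos(x)^2 + 1)/(sin(x) + 4)^3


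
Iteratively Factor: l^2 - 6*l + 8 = (l - 4)*(l - 2)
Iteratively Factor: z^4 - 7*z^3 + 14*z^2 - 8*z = (z - 2)*(z^3 - 5*z^2 + 4*z) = (z - 4)*(z - 2)*(z^2 - z) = (z - 4)*(z - 2)*(z - 1)*(z)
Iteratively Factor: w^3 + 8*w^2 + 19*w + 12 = (w + 1)*(w^2 + 7*w + 12) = (w + 1)*(w + 4)*(w + 3)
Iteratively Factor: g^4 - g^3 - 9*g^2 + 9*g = (g + 3)*(g^3 - 4*g^2 + 3*g) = (g - 3)*(g + 3)*(g^2 - g) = (g - 3)*(g - 1)*(g + 3)*(g)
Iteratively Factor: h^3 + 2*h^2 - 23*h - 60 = (h + 3)*(h^2 - h - 20) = (h + 3)*(h + 4)*(h - 5)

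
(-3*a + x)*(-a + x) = 3*a^2 - 4*a*x + x^2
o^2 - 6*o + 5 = (o - 5)*(o - 1)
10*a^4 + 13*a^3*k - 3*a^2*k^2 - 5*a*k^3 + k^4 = (-5*a + k)*(-2*a + k)*(a + k)^2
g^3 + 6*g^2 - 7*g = g*(g - 1)*(g + 7)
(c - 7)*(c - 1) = c^2 - 8*c + 7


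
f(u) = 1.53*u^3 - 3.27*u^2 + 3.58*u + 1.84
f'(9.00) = 316.51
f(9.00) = 884.56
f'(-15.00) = 1134.43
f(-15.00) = -5951.36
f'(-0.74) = 10.93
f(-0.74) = -3.22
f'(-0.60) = 9.16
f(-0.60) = -1.82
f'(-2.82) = 58.52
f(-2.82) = -68.57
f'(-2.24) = 41.26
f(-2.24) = -39.78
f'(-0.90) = 13.18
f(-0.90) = -5.15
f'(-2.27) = 42.08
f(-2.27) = -41.03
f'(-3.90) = 98.90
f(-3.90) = -152.62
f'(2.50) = 15.92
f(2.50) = 14.26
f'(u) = 4.59*u^2 - 6.54*u + 3.58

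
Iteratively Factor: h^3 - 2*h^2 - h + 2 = (h - 1)*(h^2 - h - 2) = (h - 2)*(h - 1)*(h + 1)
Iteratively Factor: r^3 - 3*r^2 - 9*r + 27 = (r + 3)*(r^2 - 6*r + 9) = (r - 3)*(r + 3)*(r - 3)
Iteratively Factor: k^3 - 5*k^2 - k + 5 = (k - 5)*(k^2 - 1) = (k - 5)*(k - 1)*(k + 1)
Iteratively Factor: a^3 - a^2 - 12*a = (a + 3)*(a^2 - 4*a) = (a - 4)*(a + 3)*(a)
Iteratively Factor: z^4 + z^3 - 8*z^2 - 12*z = (z)*(z^3 + z^2 - 8*z - 12) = z*(z + 2)*(z^2 - z - 6) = z*(z + 2)^2*(z - 3)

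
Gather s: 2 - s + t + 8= -s + t + 10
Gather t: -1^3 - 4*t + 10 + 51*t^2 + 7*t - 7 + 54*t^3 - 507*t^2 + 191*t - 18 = 54*t^3 - 456*t^2 + 194*t - 16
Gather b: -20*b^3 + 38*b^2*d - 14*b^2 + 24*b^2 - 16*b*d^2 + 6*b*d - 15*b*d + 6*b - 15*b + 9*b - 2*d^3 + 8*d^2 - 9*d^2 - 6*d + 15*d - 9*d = -20*b^3 + b^2*(38*d + 10) + b*(-16*d^2 - 9*d) - 2*d^3 - d^2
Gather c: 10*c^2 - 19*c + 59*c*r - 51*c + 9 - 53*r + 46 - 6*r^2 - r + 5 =10*c^2 + c*(59*r - 70) - 6*r^2 - 54*r + 60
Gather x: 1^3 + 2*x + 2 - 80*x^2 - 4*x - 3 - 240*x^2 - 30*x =-320*x^2 - 32*x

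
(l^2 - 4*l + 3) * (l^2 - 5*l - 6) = l^4 - 9*l^3 + 17*l^2 + 9*l - 18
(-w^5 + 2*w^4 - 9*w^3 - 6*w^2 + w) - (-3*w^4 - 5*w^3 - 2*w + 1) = -w^5 + 5*w^4 - 4*w^3 - 6*w^2 + 3*w - 1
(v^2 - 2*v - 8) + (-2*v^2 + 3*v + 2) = -v^2 + v - 6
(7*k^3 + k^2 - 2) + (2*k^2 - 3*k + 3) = 7*k^3 + 3*k^2 - 3*k + 1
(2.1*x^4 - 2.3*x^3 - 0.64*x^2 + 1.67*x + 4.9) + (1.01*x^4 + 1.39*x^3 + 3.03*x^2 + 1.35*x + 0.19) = 3.11*x^4 - 0.91*x^3 + 2.39*x^2 + 3.02*x + 5.09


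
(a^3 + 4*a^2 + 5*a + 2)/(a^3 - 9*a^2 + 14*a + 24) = (a^2 + 3*a + 2)/(a^2 - 10*a + 24)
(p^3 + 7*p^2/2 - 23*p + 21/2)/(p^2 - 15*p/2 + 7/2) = (p^2 + 4*p - 21)/(p - 7)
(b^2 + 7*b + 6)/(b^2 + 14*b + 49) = (b^2 + 7*b + 6)/(b^2 + 14*b + 49)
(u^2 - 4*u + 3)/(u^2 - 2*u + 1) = (u - 3)/(u - 1)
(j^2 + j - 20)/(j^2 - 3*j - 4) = (j + 5)/(j + 1)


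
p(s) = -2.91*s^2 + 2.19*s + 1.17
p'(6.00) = -32.73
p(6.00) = -90.45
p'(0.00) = 2.19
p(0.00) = 1.17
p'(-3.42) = 22.09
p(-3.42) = -40.36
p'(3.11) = -15.91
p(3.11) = -20.16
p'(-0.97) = 7.84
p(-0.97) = -3.69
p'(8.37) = -46.52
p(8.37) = -184.37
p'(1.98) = -9.33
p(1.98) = -5.90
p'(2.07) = -9.86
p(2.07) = -6.77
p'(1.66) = -7.47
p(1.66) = -3.21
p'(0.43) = -0.31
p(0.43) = 1.57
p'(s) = 2.19 - 5.82*s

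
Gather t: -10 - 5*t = -5*t - 10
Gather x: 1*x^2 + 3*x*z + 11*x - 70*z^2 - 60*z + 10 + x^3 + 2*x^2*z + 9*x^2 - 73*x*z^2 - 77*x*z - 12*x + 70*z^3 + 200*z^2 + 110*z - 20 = x^3 + x^2*(2*z + 10) + x*(-73*z^2 - 74*z - 1) + 70*z^3 + 130*z^2 + 50*z - 10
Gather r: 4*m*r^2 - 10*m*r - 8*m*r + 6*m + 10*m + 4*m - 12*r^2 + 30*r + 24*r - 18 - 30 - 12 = 20*m + r^2*(4*m - 12) + r*(54 - 18*m) - 60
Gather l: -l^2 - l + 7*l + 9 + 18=-l^2 + 6*l + 27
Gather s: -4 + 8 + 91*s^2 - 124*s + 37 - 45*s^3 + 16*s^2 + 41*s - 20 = -45*s^3 + 107*s^2 - 83*s + 21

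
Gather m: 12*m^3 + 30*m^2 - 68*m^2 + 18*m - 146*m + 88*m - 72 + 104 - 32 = 12*m^3 - 38*m^2 - 40*m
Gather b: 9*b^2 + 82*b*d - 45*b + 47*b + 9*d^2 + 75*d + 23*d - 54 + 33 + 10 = 9*b^2 + b*(82*d + 2) + 9*d^2 + 98*d - 11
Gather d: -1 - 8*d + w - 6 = -8*d + w - 7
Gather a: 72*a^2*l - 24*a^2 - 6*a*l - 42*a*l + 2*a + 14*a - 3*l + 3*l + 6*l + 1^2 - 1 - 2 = a^2*(72*l - 24) + a*(16 - 48*l) + 6*l - 2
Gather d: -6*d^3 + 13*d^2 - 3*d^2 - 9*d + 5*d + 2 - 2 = -6*d^3 + 10*d^2 - 4*d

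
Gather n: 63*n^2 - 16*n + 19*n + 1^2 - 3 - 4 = 63*n^2 + 3*n - 6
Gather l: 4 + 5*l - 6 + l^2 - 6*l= l^2 - l - 2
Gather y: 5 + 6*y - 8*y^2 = -8*y^2 + 6*y + 5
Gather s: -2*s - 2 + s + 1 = -s - 1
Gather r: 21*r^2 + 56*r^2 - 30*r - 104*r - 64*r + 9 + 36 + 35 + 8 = 77*r^2 - 198*r + 88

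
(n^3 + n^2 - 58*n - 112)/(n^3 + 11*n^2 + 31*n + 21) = (n^2 - 6*n - 16)/(n^2 + 4*n + 3)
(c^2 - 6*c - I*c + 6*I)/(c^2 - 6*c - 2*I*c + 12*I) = (c - I)/(c - 2*I)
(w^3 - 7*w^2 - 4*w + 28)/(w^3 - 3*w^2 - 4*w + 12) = (w - 7)/(w - 3)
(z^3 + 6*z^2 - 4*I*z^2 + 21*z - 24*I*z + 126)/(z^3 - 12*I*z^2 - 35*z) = (z^2 + 3*z*(2 + I) + 18*I)/(z*(z - 5*I))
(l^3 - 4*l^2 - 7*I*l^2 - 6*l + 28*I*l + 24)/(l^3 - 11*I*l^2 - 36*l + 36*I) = (l^2 - l*(4 + I) + 4*I)/(l^2 - 5*I*l - 6)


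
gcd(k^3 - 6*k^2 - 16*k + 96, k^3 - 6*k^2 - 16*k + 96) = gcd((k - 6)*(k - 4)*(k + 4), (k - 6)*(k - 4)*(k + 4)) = k^3 - 6*k^2 - 16*k + 96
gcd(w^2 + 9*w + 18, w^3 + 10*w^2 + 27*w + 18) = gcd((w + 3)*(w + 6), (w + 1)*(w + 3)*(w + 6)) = w^2 + 9*w + 18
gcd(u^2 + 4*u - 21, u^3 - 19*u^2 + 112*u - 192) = u - 3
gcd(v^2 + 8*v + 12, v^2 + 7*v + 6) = v + 6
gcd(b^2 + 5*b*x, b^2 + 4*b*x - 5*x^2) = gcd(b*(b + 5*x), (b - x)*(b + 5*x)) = b + 5*x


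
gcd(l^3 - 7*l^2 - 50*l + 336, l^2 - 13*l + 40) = l - 8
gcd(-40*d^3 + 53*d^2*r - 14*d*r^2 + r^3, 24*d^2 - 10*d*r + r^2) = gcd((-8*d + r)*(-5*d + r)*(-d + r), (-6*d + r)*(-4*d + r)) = 1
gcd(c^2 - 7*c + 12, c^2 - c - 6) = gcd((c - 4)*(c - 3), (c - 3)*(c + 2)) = c - 3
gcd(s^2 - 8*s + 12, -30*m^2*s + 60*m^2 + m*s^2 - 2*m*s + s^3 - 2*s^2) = s - 2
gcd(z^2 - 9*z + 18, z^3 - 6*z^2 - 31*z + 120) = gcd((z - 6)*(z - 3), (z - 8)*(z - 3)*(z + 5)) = z - 3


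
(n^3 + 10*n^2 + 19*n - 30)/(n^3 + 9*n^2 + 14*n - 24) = (n + 5)/(n + 4)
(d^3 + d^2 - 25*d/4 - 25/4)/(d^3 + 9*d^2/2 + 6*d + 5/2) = (d - 5/2)/(d + 1)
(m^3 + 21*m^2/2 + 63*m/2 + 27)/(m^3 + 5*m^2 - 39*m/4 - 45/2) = 2*(m + 3)/(2*m - 5)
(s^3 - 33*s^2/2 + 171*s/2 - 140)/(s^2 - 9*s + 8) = (2*s^2 - 17*s + 35)/(2*(s - 1))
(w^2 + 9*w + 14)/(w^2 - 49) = (w + 2)/(w - 7)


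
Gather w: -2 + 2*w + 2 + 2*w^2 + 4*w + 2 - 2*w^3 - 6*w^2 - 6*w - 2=-2*w^3 - 4*w^2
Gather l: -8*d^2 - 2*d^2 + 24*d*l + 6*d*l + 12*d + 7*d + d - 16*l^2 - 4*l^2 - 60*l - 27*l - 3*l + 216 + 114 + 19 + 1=-10*d^2 + 20*d - 20*l^2 + l*(30*d - 90) + 350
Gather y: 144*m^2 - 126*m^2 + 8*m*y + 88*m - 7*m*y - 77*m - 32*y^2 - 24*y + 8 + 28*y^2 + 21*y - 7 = 18*m^2 + 11*m - 4*y^2 + y*(m - 3) + 1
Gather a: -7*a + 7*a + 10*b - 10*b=0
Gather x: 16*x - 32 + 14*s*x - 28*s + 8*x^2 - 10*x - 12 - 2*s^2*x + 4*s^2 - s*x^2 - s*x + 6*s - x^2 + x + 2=4*s^2 - 22*s + x^2*(7 - s) + x*(-2*s^2 + 13*s + 7) - 42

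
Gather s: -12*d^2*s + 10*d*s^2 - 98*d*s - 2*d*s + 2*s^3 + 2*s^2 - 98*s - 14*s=2*s^3 + s^2*(10*d + 2) + s*(-12*d^2 - 100*d - 112)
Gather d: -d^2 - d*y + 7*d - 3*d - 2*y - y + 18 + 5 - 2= -d^2 + d*(4 - y) - 3*y + 21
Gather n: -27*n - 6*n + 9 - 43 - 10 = -33*n - 44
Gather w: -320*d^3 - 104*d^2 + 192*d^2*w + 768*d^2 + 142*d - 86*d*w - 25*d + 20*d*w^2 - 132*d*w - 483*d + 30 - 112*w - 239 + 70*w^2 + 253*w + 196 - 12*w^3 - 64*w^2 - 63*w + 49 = -320*d^3 + 664*d^2 - 366*d - 12*w^3 + w^2*(20*d + 6) + w*(192*d^2 - 218*d + 78) + 36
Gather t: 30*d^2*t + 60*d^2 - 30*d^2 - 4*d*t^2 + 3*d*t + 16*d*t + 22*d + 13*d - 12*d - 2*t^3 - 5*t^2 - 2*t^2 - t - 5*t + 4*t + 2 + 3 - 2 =30*d^2 + 23*d - 2*t^3 + t^2*(-4*d - 7) + t*(30*d^2 + 19*d - 2) + 3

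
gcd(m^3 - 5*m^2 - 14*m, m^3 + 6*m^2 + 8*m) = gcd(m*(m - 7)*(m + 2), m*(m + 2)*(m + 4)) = m^2 + 2*m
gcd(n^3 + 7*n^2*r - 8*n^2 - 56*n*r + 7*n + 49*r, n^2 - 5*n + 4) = n - 1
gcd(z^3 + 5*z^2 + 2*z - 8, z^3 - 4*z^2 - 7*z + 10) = z^2 + z - 2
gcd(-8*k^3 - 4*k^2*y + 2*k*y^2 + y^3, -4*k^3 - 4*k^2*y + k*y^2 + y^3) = -4*k^2 + y^2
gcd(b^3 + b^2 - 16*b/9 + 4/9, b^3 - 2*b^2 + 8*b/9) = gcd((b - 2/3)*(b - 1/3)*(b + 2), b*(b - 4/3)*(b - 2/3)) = b - 2/3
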